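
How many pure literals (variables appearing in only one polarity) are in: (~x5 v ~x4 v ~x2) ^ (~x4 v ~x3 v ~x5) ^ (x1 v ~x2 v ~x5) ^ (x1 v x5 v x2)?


A pure literal appears in only one polarity across all clauses.
Pure literals: x1 (positive only), x3 (negative only), x4 (negative only).
Count = 3.

3


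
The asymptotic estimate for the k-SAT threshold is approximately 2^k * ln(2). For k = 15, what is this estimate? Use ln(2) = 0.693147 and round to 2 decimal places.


Using the asymptotic formula: threshold ~ 2^k * ln(2).
2^15 = 32768.
32768 * 0.693147 = 22713.04.

22713.04


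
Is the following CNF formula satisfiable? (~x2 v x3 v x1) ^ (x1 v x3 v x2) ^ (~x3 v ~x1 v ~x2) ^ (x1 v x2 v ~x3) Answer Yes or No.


Check all 8 possible truth assignments.
Number of satisfying assignments found: 4.
The formula is satisfiable.

Yes


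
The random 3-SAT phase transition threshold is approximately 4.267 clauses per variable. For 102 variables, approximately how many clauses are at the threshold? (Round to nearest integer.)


The 3-SAT phase transition occurs at approximately 4.267 clauses per variable.
m = 4.267 * 102 = 435.234.
Rounded to nearest integer: 435.

435


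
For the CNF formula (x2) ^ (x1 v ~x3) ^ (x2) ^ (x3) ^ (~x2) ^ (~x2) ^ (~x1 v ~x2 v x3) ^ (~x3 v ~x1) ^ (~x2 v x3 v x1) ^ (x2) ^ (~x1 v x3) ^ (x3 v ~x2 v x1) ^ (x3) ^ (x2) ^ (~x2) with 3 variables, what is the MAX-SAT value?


Enumerate all 8 truth assignments.
For each, count how many of the 15 clauses are satisfied.
The formula is not fully satisfiable, so the maximum is below 15.
Maximum simultaneously satisfiable clauses = 11.

11


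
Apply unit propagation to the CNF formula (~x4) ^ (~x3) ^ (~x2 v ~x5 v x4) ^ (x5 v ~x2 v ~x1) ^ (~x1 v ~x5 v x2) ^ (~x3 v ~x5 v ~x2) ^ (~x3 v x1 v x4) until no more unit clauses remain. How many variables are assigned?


Unit propagation repeatedly assigns the literal in any unit clause, then simplifies.
Assignments in order: x4 = F, x3 = F.
No further unit clauses remain.
Total variables assigned = 2.

2


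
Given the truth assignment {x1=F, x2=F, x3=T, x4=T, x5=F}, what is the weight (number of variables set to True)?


The weight is the number of variables assigned True.
True variables: x3, x4.
Weight = 2.

2


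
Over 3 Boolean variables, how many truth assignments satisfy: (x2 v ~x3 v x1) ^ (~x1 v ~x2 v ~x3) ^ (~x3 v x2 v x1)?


Enumerate all 8 truth assignments over 3 variables.
Test each against every clause.
Satisfying assignments found: 6.

6


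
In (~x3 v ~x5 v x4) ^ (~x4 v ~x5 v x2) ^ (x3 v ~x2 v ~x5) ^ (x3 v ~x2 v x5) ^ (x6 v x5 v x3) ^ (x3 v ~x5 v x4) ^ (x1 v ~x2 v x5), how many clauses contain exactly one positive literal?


A definite clause has exactly one positive literal.
Clause 1: 1 positive -> definite
Clause 2: 1 positive -> definite
Clause 3: 1 positive -> definite
Clause 4: 2 positive -> not definite
Clause 5: 3 positive -> not definite
Clause 6: 2 positive -> not definite
Clause 7: 2 positive -> not definite
Definite clause count = 3.

3


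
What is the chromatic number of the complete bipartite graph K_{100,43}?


K_{100,43} is bipartite by definition: the two parts are independent sets, with every edge crossing between them.
Color all vertices in one part with color 1 and all vertices in the other part with color 2.
Since the graph has at least one edge, one color does not suffice.
Chromatic number = 2.

2


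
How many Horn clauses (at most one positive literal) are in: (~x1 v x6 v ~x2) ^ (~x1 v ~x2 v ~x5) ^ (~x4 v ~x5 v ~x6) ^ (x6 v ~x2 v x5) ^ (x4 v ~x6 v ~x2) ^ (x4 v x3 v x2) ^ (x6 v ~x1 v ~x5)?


A Horn clause has at most one positive literal.
Clause 1: 1 positive lit(s) -> Horn
Clause 2: 0 positive lit(s) -> Horn
Clause 3: 0 positive lit(s) -> Horn
Clause 4: 2 positive lit(s) -> not Horn
Clause 5: 1 positive lit(s) -> Horn
Clause 6: 3 positive lit(s) -> not Horn
Clause 7: 1 positive lit(s) -> Horn
Total Horn clauses = 5.

5


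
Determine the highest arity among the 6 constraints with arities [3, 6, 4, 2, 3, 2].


The arities are: 3, 6, 4, 2, 3, 2.
Scan for the maximum value.
Maximum arity = 6.

6


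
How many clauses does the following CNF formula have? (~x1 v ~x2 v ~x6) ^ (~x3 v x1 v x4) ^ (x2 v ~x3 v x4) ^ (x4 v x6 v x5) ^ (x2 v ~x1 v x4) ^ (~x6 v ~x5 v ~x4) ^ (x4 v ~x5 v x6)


Each group enclosed in parentheses joined by ^ is one clause.
Counting the conjuncts: 7 clauses.

7


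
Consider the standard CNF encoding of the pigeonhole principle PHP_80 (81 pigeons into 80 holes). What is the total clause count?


The PHP encoding has two parts:
1) At-least-one-hole clauses: 81 (one per pigeon, each with 80 literals).
2) At-most-one-pigeon-per-hole clauses: 80 holes * C(81,2) = 80 * 3240 = 259200.
Total clauses = 81 + 259200 = 259281.

259281


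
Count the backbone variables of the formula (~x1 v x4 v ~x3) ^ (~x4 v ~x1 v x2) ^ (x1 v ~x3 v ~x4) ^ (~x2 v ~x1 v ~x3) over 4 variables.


Find all satisfying assignments: 9 model(s).
Check which variables have the same value in every model.
No variable is fixed across all models.
Backbone size = 0.

0


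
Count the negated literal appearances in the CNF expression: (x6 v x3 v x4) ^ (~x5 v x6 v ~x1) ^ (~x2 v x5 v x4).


Scan each clause for negated literals.
Clause 1: 0 negative; Clause 2: 2 negative; Clause 3: 1 negative.
Total negative literal occurrences = 3.

3


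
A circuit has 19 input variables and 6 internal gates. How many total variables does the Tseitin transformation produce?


The Tseitin transformation introduces one auxiliary variable per gate.
Total variables = inputs + gates = 19 + 6 = 25.

25


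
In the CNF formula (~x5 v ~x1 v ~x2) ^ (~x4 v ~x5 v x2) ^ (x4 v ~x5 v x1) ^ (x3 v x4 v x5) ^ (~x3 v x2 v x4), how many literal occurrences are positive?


Scan each clause for unnegated literals.
Clause 1: 0 positive; Clause 2: 1 positive; Clause 3: 2 positive; Clause 4: 3 positive; Clause 5: 2 positive.
Total positive literal occurrences = 8.

8


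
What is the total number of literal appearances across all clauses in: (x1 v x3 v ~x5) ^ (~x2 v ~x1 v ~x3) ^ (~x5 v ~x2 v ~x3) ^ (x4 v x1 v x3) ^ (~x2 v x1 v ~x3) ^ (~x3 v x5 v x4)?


Clause lengths: 3, 3, 3, 3, 3, 3.
Sum = 3 + 3 + 3 + 3 + 3 + 3 = 18.

18


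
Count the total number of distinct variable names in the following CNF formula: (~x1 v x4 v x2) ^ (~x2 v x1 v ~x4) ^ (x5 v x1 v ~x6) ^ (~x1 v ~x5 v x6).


Identify each distinct variable in the formula.
Variables found: x1, x2, x4, x5, x6.
Total distinct variables = 5.

5


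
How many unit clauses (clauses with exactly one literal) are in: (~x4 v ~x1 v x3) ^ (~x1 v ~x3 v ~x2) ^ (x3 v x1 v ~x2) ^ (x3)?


A unit clause contains exactly one literal.
Unit clauses found: (x3).
Count = 1.

1


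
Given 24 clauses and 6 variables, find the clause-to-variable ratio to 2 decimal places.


Clause-to-variable ratio = clauses / variables.
24 / 6 = 4.0.

4.0


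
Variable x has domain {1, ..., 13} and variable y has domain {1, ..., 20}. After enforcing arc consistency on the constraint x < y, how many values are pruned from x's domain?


For the constraint x < y, x needs a supporting value in y's domain.
x can be at most 19 (one less than y's maximum).
Valid x values from domain: 13 out of 13.
Pruned = 13 - 13 = 0.

0


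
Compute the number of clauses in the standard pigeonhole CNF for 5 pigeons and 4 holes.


The PHP encoding has two parts:
1) At-least-one-hole clauses: 5 (one per pigeon, each with 4 literals).
2) At-most-one-pigeon-per-hole clauses: 4 holes * C(5,2) = 4 * 10 = 40.
Total clauses = 5 + 40 = 45.

45


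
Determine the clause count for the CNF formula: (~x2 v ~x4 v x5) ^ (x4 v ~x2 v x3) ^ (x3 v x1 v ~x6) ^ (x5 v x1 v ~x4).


Each group enclosed in parentheses joined by ^ is one clause.
Counting the conjuncts: 4 clauses.

4


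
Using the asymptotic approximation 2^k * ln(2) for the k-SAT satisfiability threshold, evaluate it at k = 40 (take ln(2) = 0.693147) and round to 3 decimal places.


Using the asymptotic formula: threshold ~ 2^k * ln(2).
2^40 = 1099511627776.
1099511627776 * 0.693147 = 762123186258.051.

762123186258.051


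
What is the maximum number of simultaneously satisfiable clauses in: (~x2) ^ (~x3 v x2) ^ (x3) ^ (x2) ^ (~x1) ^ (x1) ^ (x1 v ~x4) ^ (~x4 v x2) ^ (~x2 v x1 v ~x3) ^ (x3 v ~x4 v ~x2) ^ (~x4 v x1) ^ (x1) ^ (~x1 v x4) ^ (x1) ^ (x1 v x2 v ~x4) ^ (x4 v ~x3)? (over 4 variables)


Enumerate all 16 truth assignments.
For each, count how many of the 16 clauses are satisfied.
The formula is not fully satisfiable, so the maximum is below 16.
Maximum simultaneously satisfiable clauses = 14.

14


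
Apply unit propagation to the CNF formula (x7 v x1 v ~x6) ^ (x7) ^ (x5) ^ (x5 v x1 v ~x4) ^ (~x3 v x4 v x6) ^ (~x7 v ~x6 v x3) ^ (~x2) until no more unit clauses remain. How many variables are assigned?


Unit propagation repeatedly assigns the literal in any unit clause, then simplifies.
Assignments in order: x7 = T, x5 = T, x2 = F.
No further unit clauses remain.
Total variables assigned = 3.

3


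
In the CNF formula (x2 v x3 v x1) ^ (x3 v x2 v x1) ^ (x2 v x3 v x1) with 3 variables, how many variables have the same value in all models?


Find all satisfying assignments: 7 model(s).
Check which variables have the same value in every model.
No variable is fixed across all models.
Backbone size = 0.

0


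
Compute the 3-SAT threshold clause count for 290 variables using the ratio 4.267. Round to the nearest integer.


The 3-SAT phase transition occurs at approximately 4.267 clauses per variable.
m = 4.267 * 290 = 1237.43.
Rounded to nearest integer: 1237.

1237


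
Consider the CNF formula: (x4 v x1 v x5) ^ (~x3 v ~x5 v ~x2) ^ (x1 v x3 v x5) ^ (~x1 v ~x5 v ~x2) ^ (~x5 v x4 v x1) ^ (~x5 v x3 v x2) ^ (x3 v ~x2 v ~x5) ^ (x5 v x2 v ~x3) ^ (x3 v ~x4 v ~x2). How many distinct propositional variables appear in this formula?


Identify each distinct variable in the formula.
Variables found: x1, x2, x3, x4, x5.
Total distinct variables = 5.

5


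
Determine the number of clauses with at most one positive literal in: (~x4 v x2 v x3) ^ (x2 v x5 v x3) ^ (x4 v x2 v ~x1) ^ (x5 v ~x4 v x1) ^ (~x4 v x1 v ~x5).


A Horn clause has at most one positive literal.
Clause 1: 2 positive lit(s) -> not Horn
Clause 2: 3 positive lit(s) -> not Horn
Clause 3: 2 positive lit(s) -> not Horn
Clause 4: 2 positive lit(s) -> not Horn
Clause 5: 1 positive lit(s) -> Horn
Total Horn clauses = 1.

1


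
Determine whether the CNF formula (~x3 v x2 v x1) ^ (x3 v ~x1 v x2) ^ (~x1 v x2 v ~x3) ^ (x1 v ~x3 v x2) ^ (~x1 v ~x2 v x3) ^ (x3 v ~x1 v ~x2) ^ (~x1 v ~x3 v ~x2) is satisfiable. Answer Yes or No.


Check all 8 possible truth assignments.
Number of satisfying assignments found: 3.
The formula is satisfiable.

Yes


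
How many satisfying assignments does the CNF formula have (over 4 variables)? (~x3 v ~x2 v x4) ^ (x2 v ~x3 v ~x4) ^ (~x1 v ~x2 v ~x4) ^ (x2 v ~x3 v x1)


Enumerate all 16 truth assignments over 4 variables.
Test each against every clause.
Satisfying assignments found: 9.

9


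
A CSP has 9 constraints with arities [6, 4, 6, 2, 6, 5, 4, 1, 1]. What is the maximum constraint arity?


The arities are: 6, 4, 6, 2, 6, 5, 4, 1, 1.
Scan for the maximum value.
Maximum arity = 6.

6


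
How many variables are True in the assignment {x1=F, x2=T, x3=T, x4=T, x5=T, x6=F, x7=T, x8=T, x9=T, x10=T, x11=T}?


The weight is the number of variables assigned True.
True variables: x2, x3, x4, x5, x7, x8, x9, x10, x11.
Weight = 9.

9


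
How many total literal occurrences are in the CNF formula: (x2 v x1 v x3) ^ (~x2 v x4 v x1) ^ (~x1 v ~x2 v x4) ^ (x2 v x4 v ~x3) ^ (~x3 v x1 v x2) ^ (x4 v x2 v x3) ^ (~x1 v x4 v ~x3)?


Clause lengths: 3, 3, 3, 3, 3, 3, 3.
Sum = 3 + 3 + 3 + 3 + 3 + 3 + 3 = 21.

21


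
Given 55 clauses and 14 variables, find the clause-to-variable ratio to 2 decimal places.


Clause-to-variable ratio = clauses / variables.
55 / 14 = 3.93.

3.93


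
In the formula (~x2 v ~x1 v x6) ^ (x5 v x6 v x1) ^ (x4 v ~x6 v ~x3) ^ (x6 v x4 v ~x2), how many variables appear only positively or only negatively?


A pure literal appears in only one polarity across all clauses.
Pure literals: x2 (negative only), x3 (negative only), x4 (positive only), x5 (positive only).
Count = 4.

4


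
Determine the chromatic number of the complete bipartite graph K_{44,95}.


K_{44,95} is bipartite by definition: the two parts are independent sets, with every edge crossing between them.
Color all vertices in one part with color 1 and all vertices in the other part with color 2.
Since the graph has at least one edge, one color does not suffice.
Chromatic number = 2.

2


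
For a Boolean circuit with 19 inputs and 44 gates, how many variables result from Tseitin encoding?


The Tseitin transformation introduces one auxiliary variable per gate.
Total variables = inputs + gates = 19 + 44 = 63.

63


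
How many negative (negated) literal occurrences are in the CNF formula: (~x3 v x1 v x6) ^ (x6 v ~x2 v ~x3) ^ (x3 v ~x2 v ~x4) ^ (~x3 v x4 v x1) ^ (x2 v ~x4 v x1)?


Scan each clause for negated literals.
Clause 1: 1 negative; Clause 2: 2 negative; Clause 3: 2 negative; Clause 4: 1 negative; Clause 5: 1 negative.
Total negative literal occurrences = 7.

7


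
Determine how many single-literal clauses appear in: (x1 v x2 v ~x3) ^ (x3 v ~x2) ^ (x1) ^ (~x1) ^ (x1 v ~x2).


A unit clause contains exactly one literal.
Unit clauses found: (x1), (~x1).
Count = 2.

2


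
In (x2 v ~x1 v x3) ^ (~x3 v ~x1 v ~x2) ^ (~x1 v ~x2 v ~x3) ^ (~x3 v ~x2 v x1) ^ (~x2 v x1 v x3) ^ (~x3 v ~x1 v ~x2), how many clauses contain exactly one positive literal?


A definite clause has exactly one positive literal.
Clause 1: 2 positive -> not definite
Clause 2: 0 positive -> not definite
Clause 3: 0 positive -> not definite
Clause 4: 1 positive -> definite
Clause 5: 2 positive -> not definite
Clause 6: 0 positive -> not definite
Definite clause count = 1.

1


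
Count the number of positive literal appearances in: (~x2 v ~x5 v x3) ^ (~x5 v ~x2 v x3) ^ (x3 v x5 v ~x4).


Scan each clause for unnegated literals.
Clause 1: 1 positive; Clause 2: 1 positive; Clause 3: 2 positive.
Total positive literal occurrences = 4.

4


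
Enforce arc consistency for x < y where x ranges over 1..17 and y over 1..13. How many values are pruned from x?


For the constraint x < y, x needs a supporting value in y's domain.
x can be at most 12 (one less than y's maximum).
Valid x values from domain: 12 out of 17.
Pruned = 17 - 12 = 5.

5


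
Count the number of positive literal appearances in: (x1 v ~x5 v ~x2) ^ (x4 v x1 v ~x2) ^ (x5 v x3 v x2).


Scan each clause for unnegated literals.
Clause 1: 1 positive; Clause 2: 2 positive; Clause 3: 3 positive.
Total positive literal occurrences = 6.

6


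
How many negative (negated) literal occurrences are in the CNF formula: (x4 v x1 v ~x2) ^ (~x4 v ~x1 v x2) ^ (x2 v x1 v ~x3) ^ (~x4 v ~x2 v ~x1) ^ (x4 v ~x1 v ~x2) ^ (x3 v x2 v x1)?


Scan each clause for negated literals.
Clause 1: 1 negative; Clause 2: 2 negative; Clause 3: 1 negative; Clause 4: 3 negative; Clause 5: 2 negative; Clause 6: 0 negative.
Total negative literal occurrences = 9.

9


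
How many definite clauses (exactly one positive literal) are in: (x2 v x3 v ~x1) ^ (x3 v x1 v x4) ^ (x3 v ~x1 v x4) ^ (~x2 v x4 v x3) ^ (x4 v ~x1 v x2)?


A definite clause has exactly one positive literal.
Clause 1: 2 positive -> not definite
Clause 2: 3 positive -> not definite
Clause 3: 2 positive -> not definite
Clause 4: 2 positive -> not definite
Clause 5: 2 positive -> not definite
Definite clause count = 0.

0


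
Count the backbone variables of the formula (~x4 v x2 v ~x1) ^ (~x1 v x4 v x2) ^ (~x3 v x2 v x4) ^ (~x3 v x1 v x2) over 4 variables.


Find all satisfying assignments: 10 model(s).
Check which variables have the same value in every model.
No variable is fixed across all models.
Backbone size = 0.

0


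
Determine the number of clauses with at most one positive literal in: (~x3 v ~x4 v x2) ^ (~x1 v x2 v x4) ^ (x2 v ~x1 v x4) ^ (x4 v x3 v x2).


A Horn clause has at most one positive literal.
Clause 1: 1 positive lit(s) -> Horn
Clause 2: 2 positive lit(s) -> not Horn
Clause 3: 2 positive lit(s) -> not Horn
Clause 4: 3 positive lit(s) -> not Horn
Total Horn clauses = 1.

1


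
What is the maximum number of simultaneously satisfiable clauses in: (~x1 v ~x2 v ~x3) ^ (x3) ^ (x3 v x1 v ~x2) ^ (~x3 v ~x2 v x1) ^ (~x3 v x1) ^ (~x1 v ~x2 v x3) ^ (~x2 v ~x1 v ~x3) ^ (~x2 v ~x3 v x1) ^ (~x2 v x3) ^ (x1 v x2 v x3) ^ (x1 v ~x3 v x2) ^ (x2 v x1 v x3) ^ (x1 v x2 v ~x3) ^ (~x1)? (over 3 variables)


Enumerate all 8 truth assignments.
For each, count how many of the 14 clauses are satisfied.
The formula is not fully satisfiable, so the maximum is below 14.
Maximum simultaneously satisfiable clauses = 13.

13


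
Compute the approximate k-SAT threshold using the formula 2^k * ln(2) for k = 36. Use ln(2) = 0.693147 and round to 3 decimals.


Using the asymptotic formula: threshold ~ 2^k * ln(2).
2^36 = 68719476736.
68719476736 * 0.693147 = 47632699141.128.

47632699141.128


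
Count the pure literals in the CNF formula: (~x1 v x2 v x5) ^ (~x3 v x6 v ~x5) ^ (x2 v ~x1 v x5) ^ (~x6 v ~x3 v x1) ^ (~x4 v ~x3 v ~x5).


A pure literal appears in only one polarity across all clauses.
Pure literals: x2 (positive only), x3 (negative only), x4 (negative only).
Count = 3.

3


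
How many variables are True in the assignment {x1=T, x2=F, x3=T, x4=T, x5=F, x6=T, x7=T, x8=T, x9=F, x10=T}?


The weight is the number of variables assigned True.
True variables: x1, x3, x4, x6, x7, x8, x10.
Weight = 7.

7


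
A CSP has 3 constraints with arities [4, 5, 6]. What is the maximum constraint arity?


The arities are: 4, 5, 6.
Scan for the maximum value.
Maximum arity = 6.

6


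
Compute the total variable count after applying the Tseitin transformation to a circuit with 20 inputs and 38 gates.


The Tseitin transformation introduces one auxiliary variable per gate.
Total variables = inputs + gates = 20 + 38 = 58.

58


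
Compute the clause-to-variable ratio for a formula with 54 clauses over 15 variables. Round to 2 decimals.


Clause-to-variable ratio = clauses / variables.
54 / 15 = 3.6.

3.6


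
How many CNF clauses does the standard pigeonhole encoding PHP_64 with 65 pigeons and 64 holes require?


The PHP encoding has two parts:
1) At-least-one-hole clauses: 65 (one per pigeon, each with 64 literals).
2) At-most-one-pigeon-per-hole clauses: 64 holes * C(65,2) = 64 * 2080 = 133120.
Total clauses = 65 + 133120 = 133185.

133185


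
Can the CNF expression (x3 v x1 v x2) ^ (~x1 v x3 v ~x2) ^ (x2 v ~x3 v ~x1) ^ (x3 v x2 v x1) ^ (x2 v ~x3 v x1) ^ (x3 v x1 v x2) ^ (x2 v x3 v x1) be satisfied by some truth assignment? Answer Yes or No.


Check all 8 possible truth assignments.
Number of satisfying assignments found: 4.
The formula is satisfiable.

Yes


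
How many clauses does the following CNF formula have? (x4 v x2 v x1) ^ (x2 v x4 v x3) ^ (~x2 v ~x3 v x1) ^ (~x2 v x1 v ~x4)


Each group enclosed in parentheses joined by ^ is one clause.
Counting the conjuncts: 4 clauses.

4


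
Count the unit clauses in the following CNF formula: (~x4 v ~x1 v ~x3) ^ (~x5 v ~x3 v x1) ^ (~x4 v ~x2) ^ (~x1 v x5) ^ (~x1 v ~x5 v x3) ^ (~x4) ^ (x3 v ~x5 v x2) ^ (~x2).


A unit clause contains exactly one literal.
Unit clauses found: (~x4), (~x2).
Count = 2.

2


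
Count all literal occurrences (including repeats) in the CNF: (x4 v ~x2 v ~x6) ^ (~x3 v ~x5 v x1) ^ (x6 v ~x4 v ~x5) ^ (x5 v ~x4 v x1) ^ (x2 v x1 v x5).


Clause lengths: 3, 3, 3, 3, 3.
Sum = 3 + 3 + 3 + 3 + 3 = 15.

15


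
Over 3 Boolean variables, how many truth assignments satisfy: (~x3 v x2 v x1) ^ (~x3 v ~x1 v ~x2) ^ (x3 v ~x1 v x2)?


Enumerate all 8 truth assignments over 3 variables.
Test each against every clause.
Satisfying assignments found: 5.

5


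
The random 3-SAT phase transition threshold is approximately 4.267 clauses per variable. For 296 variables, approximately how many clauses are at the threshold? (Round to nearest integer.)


The 3-SAT phase transition occurs at approximately 4.267 clauses per variable.
m = 4.267 * 296 = 1263.032.
Rounded to nearest integer: 1263.

1263


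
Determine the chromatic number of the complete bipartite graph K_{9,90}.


K_{9,90} is bipartite by definition: the two parts are independent sets, with every edge crossing between them.
Color all vertices in one part with color 1 and all vertices in the other part with color 2.
Since the graph has at least one edge, one color does not suffice.
Chromatic number = 2.

2


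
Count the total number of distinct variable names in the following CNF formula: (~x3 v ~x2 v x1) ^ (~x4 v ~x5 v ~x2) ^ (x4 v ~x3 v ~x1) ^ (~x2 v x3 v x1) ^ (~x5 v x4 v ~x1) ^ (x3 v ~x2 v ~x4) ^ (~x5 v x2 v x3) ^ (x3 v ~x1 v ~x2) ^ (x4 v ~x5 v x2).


Identify each distinct variable in the formula.
Variables found: x1, x2, x3, x4, x5.
Total distinct variables = 5.

5


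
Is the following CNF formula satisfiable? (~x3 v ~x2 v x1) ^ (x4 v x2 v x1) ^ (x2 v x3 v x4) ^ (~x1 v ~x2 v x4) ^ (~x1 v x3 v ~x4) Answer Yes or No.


Check all 16 possible truth assignments.
Number of satisfying assignments found: 7.
The formula is satisfiable.

Yes


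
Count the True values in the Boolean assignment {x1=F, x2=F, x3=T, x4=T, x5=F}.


The weight is the number of variables assigned True.
True variables: x3, x4.
Weight = 2.

2


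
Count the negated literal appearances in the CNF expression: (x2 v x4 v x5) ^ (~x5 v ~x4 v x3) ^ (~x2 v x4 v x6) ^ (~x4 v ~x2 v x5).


Scan each clause for negated literals.
Clause 1: 0 negative; Clause 2: 2 negative; Clause 3: 1 negative; Clause 4: 2 negative.
Total negative literal occurrences = 5.

5


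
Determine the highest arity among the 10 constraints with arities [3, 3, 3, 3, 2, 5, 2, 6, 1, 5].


The arities are: 3, 3, 3, 3, 2, 5, 2, 6, 1, 5.
Scan for the maximum value.
Maximum arity = 6.

6


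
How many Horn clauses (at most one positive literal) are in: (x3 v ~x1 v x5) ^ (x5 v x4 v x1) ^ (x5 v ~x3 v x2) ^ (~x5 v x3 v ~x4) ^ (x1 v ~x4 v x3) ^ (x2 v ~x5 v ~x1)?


A Horn clause has at most one positive literal.
Clause 1: 2 positive lit(s) -> not Horn
Clause 2: 3 positive lit(s) -> not Horn
Clause 3: 2 positive lit(s) -> not Horn
Clause 4: 1 positive lit(s) -> Horn
Clause 5: 2 positive lit(s) -> not Horn
Clause 6: 1 positive lit(s) -> Horn
Total Horn clauses = 2.

2


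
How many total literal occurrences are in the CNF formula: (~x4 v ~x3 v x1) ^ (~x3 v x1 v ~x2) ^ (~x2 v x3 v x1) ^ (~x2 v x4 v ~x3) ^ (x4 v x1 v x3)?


Clause lengths: 3, 3, 3, 3, 3.
Sum = 3 + 3 + 3 + 3 + 3 = 15.

15


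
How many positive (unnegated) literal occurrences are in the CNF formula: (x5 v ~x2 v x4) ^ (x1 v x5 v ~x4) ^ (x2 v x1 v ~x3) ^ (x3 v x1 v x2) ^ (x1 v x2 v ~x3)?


Scan each clause for unnegated literals.
Clause 1: 2 positive; Clause 2: 2 positive; Clause 3: 2 positive; Clause 4: 3 positive; Clause 5: 2 positive.
Total positive literal occurrences = 11.

11


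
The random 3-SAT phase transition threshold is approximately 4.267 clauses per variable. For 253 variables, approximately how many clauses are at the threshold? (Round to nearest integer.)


The 3-SAT phase transition occurs at approximately 4.267 clauses per variable.
m = 4.267 * 253 = 1079.551.
Rounded to nearest integer: 1080.

1080


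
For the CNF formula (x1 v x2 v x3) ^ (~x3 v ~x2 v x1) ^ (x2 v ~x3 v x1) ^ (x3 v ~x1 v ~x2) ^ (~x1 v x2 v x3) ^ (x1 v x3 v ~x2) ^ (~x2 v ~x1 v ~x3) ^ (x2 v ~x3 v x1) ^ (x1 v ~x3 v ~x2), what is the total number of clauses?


Each group enclosed in parentheses joined by ^ is one clause.
Counting the conjuncts: 9 clauses.

9


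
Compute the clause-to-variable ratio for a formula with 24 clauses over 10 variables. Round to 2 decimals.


Clause-to-variable ratio = clauses / variables.
24 / 10 = 2.4.

2.4


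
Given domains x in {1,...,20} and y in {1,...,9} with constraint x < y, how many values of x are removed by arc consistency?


For the constraint x < y, x needs a supporting value in y's domain.
x can be at most 8 (one less than y's maximum).
Valid x values from domain: 8 out of 20.
Pruned = 20 - 8 = 12.

12


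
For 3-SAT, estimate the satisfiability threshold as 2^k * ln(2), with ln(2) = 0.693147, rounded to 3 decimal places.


Using the asymptotic formula: threshold ~ 2^k * ln(2).
2^3 = 8.
8 * 0.693147 = 5.545.

5.545


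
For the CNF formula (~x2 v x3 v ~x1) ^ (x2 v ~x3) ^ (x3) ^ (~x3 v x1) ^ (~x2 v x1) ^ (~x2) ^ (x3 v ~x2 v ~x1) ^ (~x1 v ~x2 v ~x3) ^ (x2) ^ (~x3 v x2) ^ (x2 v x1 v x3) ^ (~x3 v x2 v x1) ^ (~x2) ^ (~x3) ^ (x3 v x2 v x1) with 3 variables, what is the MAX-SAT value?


Enumerate all 8 truth assignments.
For each, count how many of the 15 clauses are satisfied.
The formula is not fully satisfiable, so the maximum is below 15.
Maximum simultaneously satisfiable clauses = 13.

13


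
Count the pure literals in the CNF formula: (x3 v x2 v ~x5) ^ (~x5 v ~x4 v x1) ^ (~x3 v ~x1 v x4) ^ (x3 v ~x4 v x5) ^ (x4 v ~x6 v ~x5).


A pure literal appears in only one polarity across all clauses.
Pure literals: x2 (positive only), x6 (negative only).
Count = 2.

2


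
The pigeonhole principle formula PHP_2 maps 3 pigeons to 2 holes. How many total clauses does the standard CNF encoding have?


The PHP encoding has two parts:
1) At-least-one-hole clauses: 3 (one per pigeon, each with 2 literals).
2) At-most-one-pigeon-per-hole clauses: 2 holes * C(3,2) = 2 * 3 = 6.
Total clauses = 3 + 6 = 9.

9


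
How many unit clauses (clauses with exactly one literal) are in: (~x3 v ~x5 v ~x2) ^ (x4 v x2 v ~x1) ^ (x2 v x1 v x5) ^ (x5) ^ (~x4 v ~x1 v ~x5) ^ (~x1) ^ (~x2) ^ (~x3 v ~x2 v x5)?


A unit clause contains exactly one literal.
Unit clauses found: (x5), (~x1), (~x2).
Count = 3.

3


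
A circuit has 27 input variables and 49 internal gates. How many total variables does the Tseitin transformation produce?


The Tseitin transformation introduces one auxiliary variable per gate.
Total variables = inputs + gates = 27 + 49 = 76.

76


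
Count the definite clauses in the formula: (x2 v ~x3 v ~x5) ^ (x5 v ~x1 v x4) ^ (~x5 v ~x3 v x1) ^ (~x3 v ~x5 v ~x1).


A definite clause has exactly one positive literal.
Clause 1: 1 positive -> definite
Clause 2: 2 positive -> not definite
Clause 3: 1 positive -> definite
Clause 4: 0 positive -> not definite
Definite clause count = 2.

2


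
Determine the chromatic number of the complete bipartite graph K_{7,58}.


K_{7,58} is bipartite by definition: the two parts are independent sets, with every edge crossing between them.
Color all vertices in one part with color 1 and all vertices in the other part with color 2.
Since the graph has at least one edge, one color does not suffice.
Chromatic number = 2.

2


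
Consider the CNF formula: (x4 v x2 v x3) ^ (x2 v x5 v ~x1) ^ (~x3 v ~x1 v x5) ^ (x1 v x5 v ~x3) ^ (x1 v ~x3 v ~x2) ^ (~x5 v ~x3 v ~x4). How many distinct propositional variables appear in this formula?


Identify each distinct variable in the formula.
Variables found: x1, x2, x3, x4, x5.
Total distinct variables = 5.

5


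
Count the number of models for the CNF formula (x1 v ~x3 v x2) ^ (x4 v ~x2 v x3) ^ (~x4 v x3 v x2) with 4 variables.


Enumerate all 16 truth assignments over 4 variables.
Test each against every clause.
Satisfying assignments found: 10.

10


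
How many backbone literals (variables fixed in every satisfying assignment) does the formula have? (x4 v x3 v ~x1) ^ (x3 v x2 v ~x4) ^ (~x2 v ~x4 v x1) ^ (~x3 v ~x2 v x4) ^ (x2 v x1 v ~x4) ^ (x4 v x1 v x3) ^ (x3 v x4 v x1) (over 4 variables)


Find all satisfying assignments: 5 model(s).
Check which variables have the same value in every model.
No variable is fixed across all models.
Backbone size = 0.

0


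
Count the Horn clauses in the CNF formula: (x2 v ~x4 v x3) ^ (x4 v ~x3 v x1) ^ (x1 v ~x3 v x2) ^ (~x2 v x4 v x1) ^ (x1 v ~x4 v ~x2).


A Horn clause has at most one positive literal.
Clause 1: 2 positive lit(s) -> not Horn
Clause 2: 2 positive lit(s) -> not Horn
Clause 3: 2 positive lit(s) -> not Horn
Clause 4: 2 positive lit(s) -> not Horn
Clause 5: 1 positive lit(s) -> Horn
Total Horn clauses = 1.

1


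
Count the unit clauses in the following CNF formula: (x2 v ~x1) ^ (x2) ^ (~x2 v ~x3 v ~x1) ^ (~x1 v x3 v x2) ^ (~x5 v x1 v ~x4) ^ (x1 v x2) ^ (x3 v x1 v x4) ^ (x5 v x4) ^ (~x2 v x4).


A unit clause contains exactly one literal.
Unit clauses found: (x2).
Count = 1.

1


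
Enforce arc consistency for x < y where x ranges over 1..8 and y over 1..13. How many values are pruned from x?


For the constraint x < y, x needs a supporting value in y's domain.
x can be at most 12 (one less than y's maximum).
Valid x values from domain: 8 out of 8.
Pruned = 8 - 8 = 0.

0


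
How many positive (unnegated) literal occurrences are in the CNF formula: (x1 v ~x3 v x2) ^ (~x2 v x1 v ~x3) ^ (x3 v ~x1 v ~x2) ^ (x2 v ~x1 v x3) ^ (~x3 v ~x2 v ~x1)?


Scan each clause for unnegated literals.
Clause 1: 2 positive; Clause 2: 1 positive; Clause 3: 1 positive; Clause 4: 2 positive; Clause 5: 0 positive.
Total positive literal occurrences = 6.

6


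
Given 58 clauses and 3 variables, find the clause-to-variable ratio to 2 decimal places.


Clause-to-variable ratio = clauses / variables.
58 / 3 = 19.33.

19.33


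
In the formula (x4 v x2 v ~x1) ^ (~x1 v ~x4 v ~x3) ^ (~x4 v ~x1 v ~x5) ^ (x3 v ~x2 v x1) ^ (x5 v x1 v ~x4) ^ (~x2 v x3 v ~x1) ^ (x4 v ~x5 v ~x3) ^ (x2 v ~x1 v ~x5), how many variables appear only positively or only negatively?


A pure literal appears in only one polarity across all clauses.
No pure literals found.
Count = 0.

0


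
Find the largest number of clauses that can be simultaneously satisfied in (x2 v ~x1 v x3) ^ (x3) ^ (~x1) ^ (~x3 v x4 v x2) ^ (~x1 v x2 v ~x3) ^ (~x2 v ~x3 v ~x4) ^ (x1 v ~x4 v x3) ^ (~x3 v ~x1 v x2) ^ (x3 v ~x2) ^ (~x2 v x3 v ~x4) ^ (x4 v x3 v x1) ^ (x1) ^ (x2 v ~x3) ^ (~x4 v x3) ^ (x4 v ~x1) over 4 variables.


Enumerate all 16 truth assignments.
For each, count how many of the 15 clauses are satisfied.
The formula is not fully satisfiable, so the maximum is below 15.
Maximum simultaneously satisfiable clauses = 14.

14


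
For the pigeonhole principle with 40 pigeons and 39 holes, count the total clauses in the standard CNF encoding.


The PHP encoding has two parts:
1) At-least-one-hole clauses: 40 (one per pigeon, each with 39 literals).
2) At-most-one-pigeon-per-hole clauses: 39 holes * C(40,2) = 39 * 780 = 30420.
Total clauses = 40 + 30420 = 30460.

30460


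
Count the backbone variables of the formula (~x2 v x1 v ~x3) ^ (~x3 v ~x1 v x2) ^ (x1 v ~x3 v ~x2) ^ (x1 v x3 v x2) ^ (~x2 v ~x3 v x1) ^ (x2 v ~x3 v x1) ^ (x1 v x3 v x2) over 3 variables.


Find all satisfying assignments: 4 model(s).
Check which variables have the same value in every model.
No variable is fixed across all models.
Backbone size = 0.

0


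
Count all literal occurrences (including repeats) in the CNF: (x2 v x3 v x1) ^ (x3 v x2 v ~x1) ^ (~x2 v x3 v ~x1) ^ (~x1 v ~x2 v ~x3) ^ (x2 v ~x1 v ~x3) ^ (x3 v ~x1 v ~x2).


Clause lengths: 3, 3, 3, 3, 3, 3.
Sum = 3 + 3 + 3 + 3 + 3 + 3 = 18.

18


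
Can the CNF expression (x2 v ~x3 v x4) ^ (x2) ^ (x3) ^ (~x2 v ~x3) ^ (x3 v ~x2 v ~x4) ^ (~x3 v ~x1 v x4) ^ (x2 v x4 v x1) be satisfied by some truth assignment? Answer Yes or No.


Check all 16 possible truth assignments.
Number of satisfying assignments found: 0.
The formula is unsatisfiable.

No


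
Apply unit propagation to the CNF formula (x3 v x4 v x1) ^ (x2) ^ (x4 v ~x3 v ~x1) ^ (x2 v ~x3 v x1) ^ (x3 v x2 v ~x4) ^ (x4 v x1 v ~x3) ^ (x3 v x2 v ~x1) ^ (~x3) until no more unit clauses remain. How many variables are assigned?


Unit propagation repeatedly assigns the literal in any unit clause, then simplifies.
Assignments in order: x2 = T, x3 = F.
No further unit clauses remain.
Total variables assigned = 2.

2


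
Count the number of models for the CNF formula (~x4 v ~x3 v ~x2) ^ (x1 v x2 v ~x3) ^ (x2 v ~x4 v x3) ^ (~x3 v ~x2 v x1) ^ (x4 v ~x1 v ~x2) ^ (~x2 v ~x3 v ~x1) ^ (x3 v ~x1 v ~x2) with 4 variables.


Enumerate all 16 truth assignments over 4 variables.
Test each against every clause.
Satisfying assignments found: 6.

6


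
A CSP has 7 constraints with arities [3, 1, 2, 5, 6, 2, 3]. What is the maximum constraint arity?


The arities are: 3, 1, 2, 5, 6, 2, 3.
Scan for the maximum value.
Maximum arity = 6.

6


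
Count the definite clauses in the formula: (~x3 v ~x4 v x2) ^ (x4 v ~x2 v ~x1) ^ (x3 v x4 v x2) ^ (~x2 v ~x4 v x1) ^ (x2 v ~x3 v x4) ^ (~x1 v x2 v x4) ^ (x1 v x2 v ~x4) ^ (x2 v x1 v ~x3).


A definite clause has exactly one positive literal.
Clause 1: 1 positive -> definite
Clause 2: 1 positive -> definite
Clause 3: 3 positive -> not definite
Clause 4: 1 positive -> definite
Clause 5: 2 positive -> not definite
Clause 6: 2 positive -> not definite
Clause 7: 2 positive -> not definite
Clause 8: 2 positive -> not definite
Definite clause count = 3.

3


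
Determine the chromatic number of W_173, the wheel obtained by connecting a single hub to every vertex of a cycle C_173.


W_173 consists of the cycle C_173 together with a hub vertex adjacent to every cycle vertex.
The cycle C_173 needs 3 colors (odd cycle -> 3).
The hub is adjacent to every cycle vertex, so it must receive a new color distinct from all of them.
Chromatic number = 3 + 1 = 4.

4


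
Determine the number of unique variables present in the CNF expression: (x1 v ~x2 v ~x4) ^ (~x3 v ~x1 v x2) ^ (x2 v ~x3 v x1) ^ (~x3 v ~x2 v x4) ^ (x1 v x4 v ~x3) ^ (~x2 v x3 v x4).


Identify each distinct variable in the formula.
Variables found: x1, x2, x3, x4.
Total distinct variables = 4.

4


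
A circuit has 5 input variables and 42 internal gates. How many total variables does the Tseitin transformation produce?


The Tseitin transformation introduces one auxiliary variable per gate.
Total variables = inputs + gates = 5 + 42 = 47.

47


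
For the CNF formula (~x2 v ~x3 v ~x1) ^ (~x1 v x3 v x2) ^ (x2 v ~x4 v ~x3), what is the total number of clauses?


Each group enclosed in parentheses joined by ^ is one clause.
Counting the conjuncts: 3 clauses.

3


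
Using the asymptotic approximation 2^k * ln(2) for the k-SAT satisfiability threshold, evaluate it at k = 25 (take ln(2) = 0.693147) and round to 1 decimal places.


Using the asymptotic formula: threshold ~ 2^k * ln(2).
2^25 = 33554432.
33554432 * 0.693147 = 23258153.9.

23258153.9


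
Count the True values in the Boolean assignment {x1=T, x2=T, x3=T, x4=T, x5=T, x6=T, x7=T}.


The weight is the number of variables assigned True.
True variables: x1, x2, x3, x4, x5, x6, x7.
Weight = 7.

7


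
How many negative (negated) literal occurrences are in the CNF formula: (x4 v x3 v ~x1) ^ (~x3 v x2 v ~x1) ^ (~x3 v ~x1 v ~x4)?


Scan each clause for negated literals.
Clause 1: 1 negative; Clause 2: 2 negative; Clause 3: 3 negative.
Total negative literal occurrences = 6.

6


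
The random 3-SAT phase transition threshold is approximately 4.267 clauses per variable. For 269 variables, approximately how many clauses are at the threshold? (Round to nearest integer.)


The 3-SAT phase transition occurs at approximately 4.267 clauses per variable.
m = 4.267 * 269 = 1147.823.
Rounded to nearest integer: 1148.

1148


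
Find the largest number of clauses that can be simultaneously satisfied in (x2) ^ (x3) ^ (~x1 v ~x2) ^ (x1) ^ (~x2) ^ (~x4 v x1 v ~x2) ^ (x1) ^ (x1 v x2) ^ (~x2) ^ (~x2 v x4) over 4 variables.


Enumerate all 16 truth assignments.
For each, count how many of the 10 clauses are satisfied.
The formula is not fully satisfiable, so the maximum is below 10.
Maximum simultaneously satisfiable clauses = 9.

9


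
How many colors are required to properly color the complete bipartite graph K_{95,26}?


K_{95,26} is bipartite by definition: the two parts are independent sets, with every edge crossing between them.
Color all vertices in one part with color 1 and all vertices in the other part with color 2.
Since the graph has at least one edge, one color does not suffice.
Chromatic number = 2.

2


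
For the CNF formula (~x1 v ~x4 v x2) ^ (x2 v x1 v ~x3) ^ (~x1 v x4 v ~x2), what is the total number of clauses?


Each group enclosed in parentheses joined by ^ is one clause.
Counting the conjuncts: 3 clauses.

3


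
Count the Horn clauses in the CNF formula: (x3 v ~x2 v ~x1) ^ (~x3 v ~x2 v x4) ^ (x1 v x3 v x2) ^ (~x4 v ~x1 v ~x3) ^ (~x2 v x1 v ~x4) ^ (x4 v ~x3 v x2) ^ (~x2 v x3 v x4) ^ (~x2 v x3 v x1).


A Horn clause has at most one positive literal.
Clause 1: 1 positive lit(s) -> Horn
Clause 2: 1 positive lit(s) -> Horn
Clause 3: 3 positive lit(s) -> not Horn
Clause 4: 0 positive lit(s) -> Horn
Clause 5: 1 positive lit(s) -> Horn
Clause 6: 2 positive lit(s) -> not Horn
Clause 7: 2 positive lit(s) -> not Horn
Clause 8: 2 positive lit(s) -> not Horn
Total Horn clauses = 4.

4


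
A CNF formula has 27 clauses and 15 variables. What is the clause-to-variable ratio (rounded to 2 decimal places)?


Clause-to-variable ratio = clauses / variables.
27 / 15 = 1.8.

1.8


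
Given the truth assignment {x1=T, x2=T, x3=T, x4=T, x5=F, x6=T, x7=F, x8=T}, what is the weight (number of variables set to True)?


The weight is the number of variables assigned True.
True variables: x1, x2, x3, x4, x6, x8.
Weight = 6.

6


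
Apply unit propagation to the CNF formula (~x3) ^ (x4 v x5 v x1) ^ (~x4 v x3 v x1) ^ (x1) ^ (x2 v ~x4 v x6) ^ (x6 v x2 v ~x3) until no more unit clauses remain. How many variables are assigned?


Unit propagation repeatedly assigns the literal in any unit clause, then simplifies.
Assignments in order: x3 = F, x1 = T.
No further unit clauses remain.
Total variables assigned = 2.

2


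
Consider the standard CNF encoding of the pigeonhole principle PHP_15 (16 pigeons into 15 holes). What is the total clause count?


The PHP encoding has two parts:
1) At-least-one-hole clauses: 16 (one per pigeon, each with 15 literals).
2) At-most-one-pigeon-per-hole clauses: 15 holes * C(16,2) = 15 * 120 = 1800.
Total clauses = 16 + 1800 = 1816.

1816


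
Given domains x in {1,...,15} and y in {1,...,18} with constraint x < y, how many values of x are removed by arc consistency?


For the constraint x < y, x needs a supporting value in y's domain.
x can be at most 17 (one less than y's maximum).
Valid x values from domain: 15 out of 15.
Pruned = 15 - 15 = 0.

0


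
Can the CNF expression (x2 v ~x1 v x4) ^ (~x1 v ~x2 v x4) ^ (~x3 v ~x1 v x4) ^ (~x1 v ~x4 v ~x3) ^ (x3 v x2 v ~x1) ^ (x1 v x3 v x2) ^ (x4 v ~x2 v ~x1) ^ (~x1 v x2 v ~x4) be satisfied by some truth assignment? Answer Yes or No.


Check all 16 possible truth assignments.
Number of satisfying assignments found: 7.
The formula is satisfiable.

Yes


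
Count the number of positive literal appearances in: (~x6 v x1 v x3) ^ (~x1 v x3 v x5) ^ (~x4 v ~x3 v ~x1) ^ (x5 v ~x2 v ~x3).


Scan each clause for unnegated literals.
Clause 1: 2 positive; Clause 2: 2 positive; Clause 3: 0 positive; Clause 4: 1 positive.
Total positive literal occurrences = 5.

5


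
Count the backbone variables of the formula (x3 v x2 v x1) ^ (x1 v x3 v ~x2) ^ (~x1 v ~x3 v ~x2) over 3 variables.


Find all satisfying assignments: 5 model(s).
Check which variables have the same value in every model.
No variable is fixed across all models.
Backbone size = 0.

0


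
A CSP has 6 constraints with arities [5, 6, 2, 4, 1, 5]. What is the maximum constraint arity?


The arities are: 5, 6, 2, 4, 1, 5.
Scan for the maximum value.
Maximum arity = 6.

6


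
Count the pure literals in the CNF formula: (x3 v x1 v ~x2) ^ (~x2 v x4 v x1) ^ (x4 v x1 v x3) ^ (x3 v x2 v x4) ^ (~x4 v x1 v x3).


A pure literal appears in only one polarity across all clauses.
Pure literals: x1 (positive only), x3 (positive only).
Count = 2.

2
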